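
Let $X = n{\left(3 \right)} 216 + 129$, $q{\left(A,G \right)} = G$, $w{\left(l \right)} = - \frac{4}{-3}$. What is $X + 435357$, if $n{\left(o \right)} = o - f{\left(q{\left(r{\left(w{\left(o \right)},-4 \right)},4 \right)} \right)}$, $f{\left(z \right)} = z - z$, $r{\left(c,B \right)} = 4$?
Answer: $436134$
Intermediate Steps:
$w{\left(l \right)} = \frac{4}{3}$ ($w{\left(l \right)} = \left(-4\right) \left(- \frac{1}{3}\right) = \frac{4}{3}$)
$f{\left(z \right)} = 0$
$n{\left(o \right)} = o$ ($n{\left(o \right)} = o - 0 = o + 0 = o$)
$X = 777$ ($X = 3 \cdot 216 + 129 = 648 + 129 = 777$)
$X + 435357 = 777 + 435357 = 436134$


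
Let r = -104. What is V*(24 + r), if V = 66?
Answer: -5280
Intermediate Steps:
V*(24 + r) = 66*(24 - 104) = 66*(-80) = -5280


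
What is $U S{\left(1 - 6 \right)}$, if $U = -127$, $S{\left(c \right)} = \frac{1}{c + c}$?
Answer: $\frac{127}{10} \approx 12.7$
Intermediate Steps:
$S{\left(c \right)} = \frac{1}{2 c}$
$U S{\left(1 - 6 \right)} = - 127 \frac{1}{2 \left(1 - 6\right)} = - 127 \frac{1}{2 \left(-5\right)} = - 127 \cdot \frac{1}{2} \left(- \frac{1}{5}\right) = \left(-127\right) \left(- \frac{1}{10}\right) = \frac{127}{10}$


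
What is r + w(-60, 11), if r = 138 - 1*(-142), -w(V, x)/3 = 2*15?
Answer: 190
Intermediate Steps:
w(V, x) = -90 (w(V, x) = -6*15 = -3*30 = -90)
r = 280 (r = 138 + 142 = 280)
r + w(-60, 11) = 280 - 90 = 190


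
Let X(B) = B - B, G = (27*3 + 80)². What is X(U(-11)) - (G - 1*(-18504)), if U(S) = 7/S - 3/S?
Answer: -44425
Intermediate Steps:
U(S) = 4/S
G = 25921 (G = (81 + 80)² = 161² = 25921)
X(B) = 0
X(U(-11)) - (G - 1*(-18504)) = 0 - (25921 - 1*(-18504)) = 0 - (25921 + 18504) = 0 - 1*44425 = 0 - 44425 = -44425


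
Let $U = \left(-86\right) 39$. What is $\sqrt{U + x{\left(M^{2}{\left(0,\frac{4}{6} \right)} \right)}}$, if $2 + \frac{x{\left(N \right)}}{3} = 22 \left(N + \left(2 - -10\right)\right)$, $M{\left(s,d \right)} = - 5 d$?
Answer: $\frac{8 i \sqrt{258}}{3} \approx 42.833 i$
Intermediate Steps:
$U = -3354$
$x{\left(N \right)} = 786 + 66 N$ ($x{\left(N \right)} = -6 + 3 \cdot 22 \left(N + \left(2 - -10\right)\right) = -6 + 3 \cdot 22 \left(N + \left(2 + 10\right)\right) = -6 + 3 \cdot 22 \left(N + 12\right) = -6 + 3 \cdot 22 \left(12 + N\right) = -6 + 3 \left(264 + 22 N\right) = -6 + \left(792 + 66 N\right) = 786 + 66 N$)
$\sqrt{U + x{\left(M^{2}{\left(0,\frac{4}{6} \right)} \right)}} = \sqrt{-3354 + \left(786 + 66 \left(- 5 \cdot \frac{4}{6}\right)^{2}\right)} = \sqrt{-3354 + \left(786 + 66 \left(- 5 \cdot 4 \cdot \frac{1}{6}\right)^{2}\right)} = \sqrt{-3354 + \left(786 + 66 \left(\left(-5\right) \frac{2}{3}\right)^{2}\right)} = \sqrt{-3354 + \left(786 + 66 \left(- \frac{10}{3}\right)^{2}\right)} = \sqrt{-3354 + \left(786 + 66 \cdot \frac{100}{9}\right)} = \sqrt{-3354 + \left(786 + \frac{2200}{3}\right)} = \sqrt{-3354 + \frac{4558}{3}} = \sqrt{- \frac{5504}{3}} = \frac{8 i \sqrt{258}}{3}$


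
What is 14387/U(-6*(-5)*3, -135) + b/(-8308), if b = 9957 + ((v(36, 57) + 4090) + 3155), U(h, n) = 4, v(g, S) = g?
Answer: 29864561/8308 ≈ 3594.7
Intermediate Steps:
b = 17238 (b = 9957 + ((36 + 4090) + 3155) = 9957 + (4126 + 3155) = 9957 + 7281 = 17238)
14387/U(-6*(-5)*3, -135) + b/(-8308) = 14387/4 + 17238/(-8308) = 14387*(¼) + 17238*(-1/8308) = 14387/4 - 8619/4154 = 29864561/8308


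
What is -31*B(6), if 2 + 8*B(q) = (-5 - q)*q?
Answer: 527/2 ≈ 263.50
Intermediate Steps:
B(q) = -¼ + q*(-5 - q)/8 (B(q) = -¼ + ((-5 - q)*q)/8 = -¼ + (q*(-5 - q))/8 = -¼ + q*(-5 - q)/8)
-31*B(6) = -31*(-¼ - 5/8*6 - ⅛*6²) = -31*(-¼ - 15/4 - ⅛*36) = -31*(-¼ - 15/4 - 9/2) = -31*(-17/2) = 527/2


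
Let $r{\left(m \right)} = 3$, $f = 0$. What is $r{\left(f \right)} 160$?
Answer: $480$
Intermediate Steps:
$r{\left(f \right)} 160 = 3 \cdot 160 = 480$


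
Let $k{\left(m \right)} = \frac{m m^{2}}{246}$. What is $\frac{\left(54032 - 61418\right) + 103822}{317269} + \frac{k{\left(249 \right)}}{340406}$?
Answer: $\frac{4324538834639}{8856022239548} \approx 0.48832$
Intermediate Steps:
$k{\left(m \right)} = \frac{m^{3}}{246}$ ($k{\left(m \right)} = m^{3} \cdot \frac{1}{246} = \frac{m^{3}}{246}$)
$\frac{\left(54032 - 61418\right) + 103822}{317269} + \frac{k{\left(249 \right)}}{340406} = \frac{\left(54032 - 61418\right) + 103822}{317269} + \frac{\frac{1}{246} \cdot 249^{3}}{340406} = \left(-7386 + 103822\right) \frac{1}{317269} + \frac{1}{246} \cdot 15438249 \cdot \frac{1}{340406} = 96436 \cdot \frac{1}{317269} + \frac{5146083}{82} \cdot \frac{1}{340406} = \frac{96436}{317269} + \frac{5146083}{27913292} = \frac{4324538834639}{8856022239548}$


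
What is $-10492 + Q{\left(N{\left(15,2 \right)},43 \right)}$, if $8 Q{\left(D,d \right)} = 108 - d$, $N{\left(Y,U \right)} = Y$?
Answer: $- \frac{83871}{8} \approx -10484.0$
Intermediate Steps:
$Q{\left(D,d \right)} = \frac{27}{2} - \frac{d}{8}$ ($Q{\left(D,d \right)} = \frac{108 - d}{8} = \frac{27}{2} - \frac{d}{8}$)
$-10492 + Q{\left(N{\left(15,2 \right)},43 \right)} = -10492 + \left(\frac{27}{2} - \frac{43}{8}\right) = -10492 + \frac{65}{8} = - \frac{83871}{8}$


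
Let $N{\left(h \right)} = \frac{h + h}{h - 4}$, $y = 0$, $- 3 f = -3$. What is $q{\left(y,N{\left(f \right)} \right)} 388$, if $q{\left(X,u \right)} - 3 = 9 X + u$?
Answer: $\frac{2716}{3} \approx 905.33$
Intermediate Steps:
$f = 1$ ($f = \left(- \frac{1}{3}\right) \left(-3\right) = 1$)
$N{\left(h \right)} = \frac{2 h}{-4 + h}$
$q{\left(X,u \right)} = 3 + u + 9 X$ ($q{\left(X,u \right)} = 3 + \left(9 X + u\right) = 3 + \left(u + 9 X\right) = 3 + u + 9 X$)
$q{\left(y,N{\left(f \right)} \right)} 388 = \left(3 + 2 \cdot 1 \frac{1}{-4 + 1} + 9 \cdot 0\right) 388 = \left(3 + 2 \cdot 1 \frac{1}{-3} + 0\right) 388 = \left(3 + 2 \cdot 1 \left(- \frac{1}{3}\right) + 0\right) 388 = \left(3 - \frac{2}{3} + 0\right) 388 = \frac{7}{3} \cdot 388 = \frac{2716}{3}$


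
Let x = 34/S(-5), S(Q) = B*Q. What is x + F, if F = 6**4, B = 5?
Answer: 32366/25 ≈ 1294.6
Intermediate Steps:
S(Q) = 5*Q
F = 1296
x = -34/25 (x = 34/((5*(-5))) = 34/(-25) = 34*(-1/25) = -34/25 ≈ -1.3600)
x + F = -34/25 + 1296 = 32366/25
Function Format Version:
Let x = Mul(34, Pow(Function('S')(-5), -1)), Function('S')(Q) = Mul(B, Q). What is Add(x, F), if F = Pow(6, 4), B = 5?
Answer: Rational(32366, 25) ≈ 1294.6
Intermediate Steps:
Function('S')(Q) = Mul(5, Q)
F = 1296
x = Rational(-34, 25) (x = Mul(34, Pow(Mul(5, -5), -1)) = Mul(34, Pow(-25, -1)) = Mul(34, Rational(-1, 25)) = Rational(-34, 25) ≈ -1.3600)
Add(x, F) = Add(Rational(-34, 25), 1296) = Rational(32366, 25)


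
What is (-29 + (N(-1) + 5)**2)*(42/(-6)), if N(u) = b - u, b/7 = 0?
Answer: -49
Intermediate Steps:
b = 0 (b = 7*0 = 0)
N(u) = -u (N(u) = 0 - u = -u)
(-29 + (N(-1) + 5)**2)*(42/(-6)) = (-29 + (-1*(-1) + 5)**2)*(42/(-6)) = (-29 + (1 + 5)**2)*(42*(-1/6)) = (-29 + 6**2)*(-7) = (-29 + 36)*(-7) = 7*(-7) = -49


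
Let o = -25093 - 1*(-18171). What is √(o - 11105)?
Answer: 3*I*√2003 ≈ 134.26*I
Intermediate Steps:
o = -6922 (o = -25093 + 18171 = -6922)
√(o - 11105) = √(-6922 - 11105) = √(-18027) = 3*I*√2003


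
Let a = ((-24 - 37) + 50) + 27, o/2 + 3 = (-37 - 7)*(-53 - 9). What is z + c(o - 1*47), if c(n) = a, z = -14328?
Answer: -14312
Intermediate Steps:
o = 5450 (o = -6 + 2*((-37 - 7)*(-53 - 9)) = -6 + 2*(-44*(-62)) = -6 + 2*2728 = -6 + 5456 = 5450)
a = 16 (a = (-61 + 50) + 27 = -11 + 27 = 16)
c(n) = 16
z + c(o - 1*47) = -14328 + 16 = -14312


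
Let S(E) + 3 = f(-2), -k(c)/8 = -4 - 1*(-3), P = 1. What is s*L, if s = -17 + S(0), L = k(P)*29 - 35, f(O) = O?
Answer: -4334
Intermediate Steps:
k(c) = 8 (k(c) = -8*(-4 - 1*(-3)) = -8*(-4 + 3) = -8*(-1) = 8)
S(E) = -5 (S(E) = -3 - 2 = -5)
L = 197 (L = 8*29 - 35 = 232 - 35 = 197)
s = -22 (s = -17 - 5 = -22)
s*L = -22*197 = -4334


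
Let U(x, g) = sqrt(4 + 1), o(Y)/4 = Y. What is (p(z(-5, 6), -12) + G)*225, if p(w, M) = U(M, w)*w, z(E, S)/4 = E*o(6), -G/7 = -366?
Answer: 576450 - 108000*sqrt(5) ≈ 3.3495e+5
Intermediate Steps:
G = 2562 (G = -7*(-366) = 2562)
o(Y) = 4*Y
U(x, g) = sqrt(5)
z(E, S) = 96*E (z(E, S) = 4*(E*(4*6)) = 4*(E*24) = 4*(24*E) = 96*E)
p(w, M) = w*sqrt(5) (p(w, M) = sqrt(5)*w = w*sqrt(5))
(p(z(-5, 6), -12) + G)*225 = ((96*(-5))*sqrt(5) + 2562)*225 = (-480*sqrt(5) + 2562)*225 = (2562 - 480*sqrt(5))*225 = 576450 - 108000*sqrt(5)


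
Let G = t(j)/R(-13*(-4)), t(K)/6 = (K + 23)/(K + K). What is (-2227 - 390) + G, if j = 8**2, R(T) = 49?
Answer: -8206651/3136 ≈ -2616.9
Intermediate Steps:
j = 64
t(K) = 3*(23 + K)/K (t(K) = 6*((K + 23)/(K + K)) = 6*((23 + K)/((2*K))) = 6*((23 + K)*(1/(2*K))) = 6*((23 + K)/(2*K)) = 3*(23 + K)/K)
G = 261/3136 (G = (3 + 69/64)/49 = (3 + 69*(1/64))*(1/49) = (3 + 69/64)*(1/49) = (261/64)*(1/49) = 261/3136 ≈ 0.083227)
(-2227 - 390) + G = (-2227 - 390) + 261/3136 = -2617 + 261/3136 = -8206651/3136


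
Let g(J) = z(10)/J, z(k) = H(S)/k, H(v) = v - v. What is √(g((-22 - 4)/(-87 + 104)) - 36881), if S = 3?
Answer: I*√36881 ≈ 192.04*I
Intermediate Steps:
H(v) = 0
z(k) = 0 (z(k) = 0/k = 0)
g(J) = 0 (g(J) = 0/J = 0)
√(g((-22 - 4)/(-87 + 104)) - 36881) = √(0 - 36881) = √(-36881) = I*√36881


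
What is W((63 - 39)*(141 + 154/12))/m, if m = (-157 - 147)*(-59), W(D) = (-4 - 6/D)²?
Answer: 54567769/61120794176 ≈ 0.00089279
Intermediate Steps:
m = 17936 (m = -304*(-59) = 17936)
W((63 - 39)*(141 + 154/12))/m = (4*(3 + 2*((63 - 39)*(141 + 154/12)))²/((63 - 39)*(141 + 154/12))²)/17936 = (4*(3 + 2*(24*(141 + 154*(1/12))))²/(24*(141 + 154*(1/12)))²)*(1/17936) = (4*(3 + 2*(24*(141 + 77/6)))²/(24*(141 + 77/6))²)*(1/17936) = (4*(3 + 2*(24*(923/6)))²/(24*(923/6))²)*(1/17936) = (4*(3 + 2*3692)²/3692²)*(1/17936) = (4*(1/13630864)*(3 + 7384)²)*(1/17936) = (4*(1/13630864)*7387²)*(1/17936) = (4*(1/13630864)*54567769)*(1/17936) = (54567769/3407716)*(1/17936) = 54567769/61120794176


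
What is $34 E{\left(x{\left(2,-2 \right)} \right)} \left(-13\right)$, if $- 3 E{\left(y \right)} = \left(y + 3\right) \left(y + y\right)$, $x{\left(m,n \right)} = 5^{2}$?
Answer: $\frac{618800}{3} \approx 2.0627 \cdot 10^{5}$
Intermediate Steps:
$x{\left(m,n \right)} = 25$
$E{\left(y \right)} = - \frac{2 y \left(3 + y\right)}{3}$ ($E{\left(y \right)} = - \frac{\left(y + 3\right) \left(y + y\right)}{3} = - \frac{\left(3 + y\right) 2 y}{3} = - \frac{2 y \left(3 + y\right)}{3}$)
$34 E{\left(x{\left(2,-2 \right)} \right)} \left(-13\right) = 34 \left(\left(- \frac{2}{3}\right) 25 \left(3 + 25\right)\right) \left(-13\right) = 34 \left(\left(- \frac{2}{3}\right) 25 \cdot 28\right) \left(-13\right) = 34 \left(- \frac{1400}{3}\right) \left(-13\right) = \left(- \frac{47600}{3}\right) \left(-13\right) = \frac{618800}{3}$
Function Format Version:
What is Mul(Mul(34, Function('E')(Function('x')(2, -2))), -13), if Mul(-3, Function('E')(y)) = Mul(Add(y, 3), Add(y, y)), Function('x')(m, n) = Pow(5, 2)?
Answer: Rational(618800, 3) ≈ 2.0627e+5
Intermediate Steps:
Function('x')(m, n) = 25
Function('E')(y) = Mul(Rational(-2, 3), y, Add(3, y)) (Function('E')(y) = Mul(Rational(-1, 3), Mul(Add(y, 3), Add(y, y))) = Mul(Rational(-1, 3), Mul(Add(3, y), Mul(2, y))) = Mul(Rational(-1, 3), Mul(2, y, Add(3, y))) = Mul(Rational(-2, 3), y, Add(3, y)))
Mul(Mul(34, Function('E')(Function('x')(2, -2))), -13) = Mul(Mul(34, Mul(Rational(-2, 3), 25, Add(3, 25))), -13) = Mul(Mul(34, Mul(Rational(-2, 3), 25, 28)), -13) = Mul(Mul(34, Rational(-1400, 3)), -13) = Mul(Rational(-47600, 3), -13) = Rational(618800, 3)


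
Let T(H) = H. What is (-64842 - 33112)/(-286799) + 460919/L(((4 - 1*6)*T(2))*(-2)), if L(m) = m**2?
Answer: 132197377337/18355136 ≈ 7202.2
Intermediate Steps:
(-64842 - 33112)/(-286799) + 460919/L(((4 - 1*6)*T(2))*(-2)) = (-64842 - 33112)/(-286799) + 460919/((((4 - 1*6)*2)*(-2))**2) = -97954*(-1/286799) + 460919/((((4 - 6)*2)*(-2))**2) = 97954/286799 + 460919/((-2*2*(-2))**2) = 97954/286799 + 460919/((-4*(-2))**2) = 97954/286799 + 460919/(8**2) = 97954/286799 + 460919/64 = 132197377337/18355136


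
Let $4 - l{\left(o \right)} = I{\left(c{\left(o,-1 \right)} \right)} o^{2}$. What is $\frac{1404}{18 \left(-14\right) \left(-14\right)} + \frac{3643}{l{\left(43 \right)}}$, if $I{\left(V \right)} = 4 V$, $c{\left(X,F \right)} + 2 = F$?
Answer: $\frac{611251}{1087408} \approx 0.56212$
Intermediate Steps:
$c{\left(X,F \right)} = -2 + F$
$l{\left(o \right)} = 4 + 12 o^{2}$ ($l{\left(o \right)} = 4 - 4 \left(-2 - 1\right) o^{2} = 4 - 4 \left(-3\right) o^{2} = 4 - - 12 o^{2} = 4 + 12 o^{2}$)
$\frac{1404}{18 \left(-14\right) \left(-14\right)} + \frac{3643}{l{\left(43 \right)}} = \frac{1404}{18 \left(-14\right) \left(-14\right)} + \frac{3643}{4 + 12 \cdot 43^{2}} = \frac{1404}{\left(-252\right) \left(-14\right)} + \frac{3643}{4 + 12 \cdot 1849} = \frac{1404}{3528} + \frac{3643}{4 + 22188} = 1404 \cdot \frac{1}{3528} + \frac{3643}{22192} = \frac{39}{98} + 3643 \cdot \frac{1}{22192} = \frac{39}{98} + \frac{3643}{22192} = \frac{611251}{1087408}$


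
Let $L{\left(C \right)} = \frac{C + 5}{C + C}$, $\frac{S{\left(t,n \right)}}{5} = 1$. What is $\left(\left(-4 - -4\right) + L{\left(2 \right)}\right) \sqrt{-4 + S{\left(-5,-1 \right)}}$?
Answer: $\frac{7}{4} \approx 1.75$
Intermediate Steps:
$S{\left(t,n \right)} = 5$ ($S{\left(t,n \right)} = 5 \cdot 1 = 5$)
$L{\left(C \right)} = \frac{5 + C}{2 C}$
$\left(\left(-4 - -4\right) + L{\left(2 \right)}\right) \sqrt{-4 + S{\left(-5,-1 \right)}} = \left(\left(-4 - -4\right) + \frac{5 + 2}{2 \cdot 2}\right) \sqrt{-4 + 5} = \left(\left(-4 + 4\right) + \frac{1}{2} \cdot \frac{1}{2} \cdot 7\right) \sqrt{1} = \left(0 + \frac{7}{4}\right) 1 = \frac{7}{4} \cdot 1 = \frac{7}{4}$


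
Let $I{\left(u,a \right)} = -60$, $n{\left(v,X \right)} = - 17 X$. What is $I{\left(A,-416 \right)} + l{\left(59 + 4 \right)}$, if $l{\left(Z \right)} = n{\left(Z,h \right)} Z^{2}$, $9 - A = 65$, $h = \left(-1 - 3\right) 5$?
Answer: $1349400$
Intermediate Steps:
$h = -20$ ($h = \left(-4\right) 5 = -20$)
$A = -56$ ($A = 9 - 65 = -56$)
$l{\left(Z \right)} = 340 Z^{2}$ ($l{\left(Z \right)} = \left(-17\right) \left(-20\right) Z^{2} = 340 Z^{2}$)
$I{\left(A,-416 \right)} + l{\left(59 + 4 \right)} = -60 + 340 \left(59 + 4\right)^{2} = -60 + 340 \cdot 63^{2} = -60 + 340 \cdot 3969 = -60 + 1349460 = 1349400$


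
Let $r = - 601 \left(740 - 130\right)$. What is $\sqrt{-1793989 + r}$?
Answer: $i \sqrt{2160599} \approx 1469.9 i$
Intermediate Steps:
$r = -366610$ ($r = \left(-601\right) 610 = -366610$)
$\sqrt{-1793989 + r} = \sqrt{-1793989 - 366610} = \sqrt{-2160599} = i \sqrt{2160599}$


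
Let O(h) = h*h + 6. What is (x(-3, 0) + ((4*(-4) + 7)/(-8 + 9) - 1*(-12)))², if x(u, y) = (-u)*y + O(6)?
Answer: 2025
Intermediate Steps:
O(h) = 6 + h² (O(h) = h² + 6 = 6 + h²)
x(u, y) = 42 - u*y (x(u, y) = (-u)*y + (6 + 6²) = -u*y + (6 + 36) = -u*y + 42 = 42 - u*y)
(x(-3, 0) + ((4*(-4) + 7)/(-8 + 9) - 1*(-12)))² = ((42 - 1*(-3)*0) + ((4*(-4) + 7)/(-8 + 9) - 1*(-12)))² = ((42 + 0) + ((-16 + 7)/1 + 12))² = (42 + (-9*1 + 12))² = (42 + (-9 + 12))² = (42 + 3)² = 45² = 2025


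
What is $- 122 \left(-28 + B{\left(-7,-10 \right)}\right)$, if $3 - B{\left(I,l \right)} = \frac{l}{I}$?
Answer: $\frac{22570}{7} \approx 3224.3$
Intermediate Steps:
$B{\left(I,l \right)} = 3 - \frac{l}{I}$
$- 122 \left(-28 + B{\left(-7,-10 \right)}\right) = - 122 \left(-28 + \left(3 - - \frac{10}{-7}\right)\right) = - 122 \left(-28 + \left(3 - \left(-10\right) \left(- \frac{1}{7}\right)\right)\right) = - 122 \left(-28 + \left(3 - \frac{10}{7}\right)\right) = - 122 \left(-28 + \frac{11}{7}\right) = \left(-122\right) \left(- \frac{185}{7}\right) = \frac{22570}{7}$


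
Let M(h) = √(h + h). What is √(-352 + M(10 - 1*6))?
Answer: √(-352 + 2*√2) ≈ 18.686*I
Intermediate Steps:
M(h) = √2*√h (M(h) = √(2*h) = √2*√h)
√(-352 + M(10 - 1*6)) = √(-352 + √2*√(10 - 1*6)) = √(-352 + √2*√(10 - 6)) = √(-352 + √2*√4) = √(-352 + √2*2) = √(-352 + 2*√2)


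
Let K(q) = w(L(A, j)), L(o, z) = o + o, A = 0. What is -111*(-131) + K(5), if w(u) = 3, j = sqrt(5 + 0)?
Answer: 14544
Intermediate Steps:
j = sqrt(5) ≈ 2.2361
L(o, z) = 2*o
K(q) = 3
-111*(-131) + K(5) = -111*(-131) + 3 = 14541 + 3 = 14544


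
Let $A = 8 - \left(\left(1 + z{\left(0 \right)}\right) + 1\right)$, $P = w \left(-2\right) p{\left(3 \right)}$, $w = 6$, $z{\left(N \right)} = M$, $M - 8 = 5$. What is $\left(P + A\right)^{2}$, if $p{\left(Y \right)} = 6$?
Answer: $6241$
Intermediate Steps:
$M = 13$ ($M = 8 + 5 = 13$)
$z{\left(N \right)} = 13$
$P = -72$ ($P = 6 \left(-2\right) 6 = \left(-12\right) 6 = -72$)
$A = -7$ ($A = 8 - \left(\left(1 + 13\right) + 1\right) = 8 - \left(14 + 1\right) = 8 - 15 = -7$)
$\left(P + A\right)^{2} = \left(-72 - 7\right)^{2} = \left(-79\right)^{2} = 6241$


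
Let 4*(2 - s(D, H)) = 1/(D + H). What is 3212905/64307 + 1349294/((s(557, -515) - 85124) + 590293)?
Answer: 287252357597279/5457653227189 ≈ 52.633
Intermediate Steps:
s(D, H) = 2 - 1/(4*(D + H))
3212905/64307 + 1349294/((s(557, -515) - 85124) + 590293) = 3212905/64307 + 1349294/(((-¼ + 2*557 + 2*(-515))/(557 - 515) - 85124) + 590293) = 3212905*(1/64307) + 1349294/(((-¼ + 1114 - 1030)/42 - 85124) + 590293) = 3212905/64307 + 1349294/(((1/42)*(335/4) - 85124) + 590293) = 3212905/64307 + 1349294/((335/168 - 85124) + 590293) = 3212905/64307 + 1349294/(-14300497/168 + 590293) = 3212905/64307 + 1349294/(84868727/168) = 3212905/64307 + 1349294*(168/84868727) = 3212905/64307 + 226681392/84868727 = 287252357597279/5457653227189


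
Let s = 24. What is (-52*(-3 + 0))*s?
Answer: 3744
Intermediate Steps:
(-52*(-3 + 0))*s = -52*(-3 + 0)*24 = -52*(-3)*24 = -26*(-6)*24 = 156*24 = 3744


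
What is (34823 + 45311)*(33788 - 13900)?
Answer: 1593704992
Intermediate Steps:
(34823 + 45311)*(33788 - 13900) = 80134*19888 = 1593704992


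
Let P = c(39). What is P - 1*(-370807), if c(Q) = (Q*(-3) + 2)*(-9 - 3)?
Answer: 372187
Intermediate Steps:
c(Q) = -24 + 36*Q (c(Q) = (-3*Q + 2)*(-12) = (2 - 3*Q)*(-12) = -24 + 36*Q)
P = 1380 (P = -24 + 36*39 = -24 + 1404 = 1380)
P - 1*(-370807) = 1380 - 1*(-370807) = 1380 + 370807 = 372187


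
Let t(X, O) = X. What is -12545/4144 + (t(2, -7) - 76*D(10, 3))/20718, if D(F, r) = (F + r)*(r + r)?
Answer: -142232327/42927696 ≈ -3.3133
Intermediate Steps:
D(F, r) = 2*r*(F + r) (D(F, r) = (F + r)*(2*r) = 2*r*(F + r))
-12545/4144 + (t(2, -7) - 76*D(10, 3))/20718 = -12545/4144 + (2 - 152*3*(10 + 3))/20718 = -12545*1/4144 + (2 - 152*3*13)*(1/20718) = -12545/4144 + (2 - 76*78)*(1/20718) = -12545/4144 + (2 - 5928)*(1/20718) = -12545/4144 - 5926*1/20718 = -12545/4144 - 2963/10359 = -142232327/42927696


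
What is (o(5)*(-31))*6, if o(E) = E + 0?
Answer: -930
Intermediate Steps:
o(E) = E
(o(5)*(-31))*6 = (5*(-31))*6 = -155*6 = -930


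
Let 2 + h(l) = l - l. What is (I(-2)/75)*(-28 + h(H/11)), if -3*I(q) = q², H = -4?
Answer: 8/15 ≈ 0.53333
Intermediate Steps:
I(q) = -q²/3
h(l) = -2 (h(l) = -2 + (l - l) = -2 + 0 = -2)
(I(-2)/75)*(-28 + h(H/11)) = (-⅓*(-2)²/75)*(-28 - 2) = (-⅓*4*(1/75))*(-30) = -4/3*1/75*(-30) = -4/225*(-30) = 8/15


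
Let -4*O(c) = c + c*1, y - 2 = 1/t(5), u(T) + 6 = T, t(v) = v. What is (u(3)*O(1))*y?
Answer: 33/10 ≈ 3.3000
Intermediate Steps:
u(T) = -6 + T
y = 11/5 (y = 2 + 1/5 = 2 + ⅕ = 11/5 ≈ 2.2000)
O(c) = -c/2 (O(c) = -(c + c*1)/4 = -(c + c)/4 = -c/2)
(u(3)*O(1))*y = ((-6 + 3)*(-½*1))*(11/5) = -3*(-½)*(11/5) = (3/2)*(11/5) = 33/10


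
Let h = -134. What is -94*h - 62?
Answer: 12534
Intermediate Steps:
-94*h - 62 = -94*(-134) - 62 = 12596 - 62 = 12534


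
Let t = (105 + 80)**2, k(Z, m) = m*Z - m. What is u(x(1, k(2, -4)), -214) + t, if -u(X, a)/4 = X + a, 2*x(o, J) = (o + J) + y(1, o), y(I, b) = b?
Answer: 35085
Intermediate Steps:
k(Z, m) = -m + Z*m (k(Z, m) = Z*m - m = -m + Z*m)
x(o, J) = o + J/2 (x(o, J) = ((o + J) + o)/2 = ((J + o) + o)/2 = (J + 2*o)/2 = o + J/2)
u(X, a) = -4*X - 4*a (u(X, a) = -4*(X + a) = -4*X - 4*a)
t = 34225 (t = 185**2 = 34225)
u(x(1, k(2, -4)), -214) + t = (-4*(1 + (-4*(-1 + 2))/2) - 4*(-214)) + 34225 = (-4*(1 + (-4*1)/2) + 856) + 34225 = (-4*(1 + (1/2)*(-4)) + 856) + 34225 = (-4*(1 - 2) + 856) + 34225 = (-4*(-1) + 856) + 34225 = (4 + 856) + 34225 = 860 + 34225 = 35085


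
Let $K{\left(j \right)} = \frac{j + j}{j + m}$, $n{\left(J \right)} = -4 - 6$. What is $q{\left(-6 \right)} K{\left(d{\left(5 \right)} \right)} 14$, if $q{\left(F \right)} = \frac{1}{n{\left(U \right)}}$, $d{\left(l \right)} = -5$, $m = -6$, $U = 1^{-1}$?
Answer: $- \frac{14}{11} \approx -1.2727$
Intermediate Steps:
$U = 1$
$n{\left(J \right)} = -10$ ($n{\left(J \right)} = -4 - 6 = -10$)
$K{\left(j \right)} = \frac{2 j}{-6 + j}$ ($K{\left(j \right)} = \frac{j + j}{j - 6} = \frac{2 j}{-6 + j}$)
$q{\left(F \right)} = - \frac{1}{10}$ ($q{\left(F \right)} = \frac{1}{-10} = - \frac{1}{10}$)
$q{\left(-6 \right)} K{\left(d{\left(5 \right)} \right)} 14 = - \frac{2 \left(-5\right) \frac{1}{-6 - 5}}{10} \cdot 14 = - \frac{2 \left(-5\right) \frac{1}{-11}}{10} \cdot 14 = - \frac{2 \left(-5\right) \left(- \frac{1}{11}\right)}{10} \cdot 14 = \left(- \frac{1}{10}\right) \frac{10}{11} \cdot 14 = \left(- \frac{1}{11}\right) 14 = - \frac{14}{11}$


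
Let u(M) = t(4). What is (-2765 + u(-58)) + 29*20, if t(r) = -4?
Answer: -2189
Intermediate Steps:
u(M) = -4
(-2765 + u(-58)) + 29*20 = (-2765 - 4) + 29*20 = -2769 + 580 = -2189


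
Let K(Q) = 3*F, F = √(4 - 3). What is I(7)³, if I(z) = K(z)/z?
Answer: 27/343 ≈ 0.078717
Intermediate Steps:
F = 1 (F = √1 = 1)
K(Q) = 3 (K(Q) = 3*1 = 3)
I(z) = 3/z
I(7)³ = (3/7)³ = 27/343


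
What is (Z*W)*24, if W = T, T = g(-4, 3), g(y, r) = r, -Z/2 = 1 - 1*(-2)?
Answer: -432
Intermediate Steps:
Z = -6 (Z = -2*(1 - 1*(-2)) = -2*(1 + 2) = -2*3 = -6)
T = 3
W = 3
(Z*W)*24 = -6*3*24 = -18*24 = -432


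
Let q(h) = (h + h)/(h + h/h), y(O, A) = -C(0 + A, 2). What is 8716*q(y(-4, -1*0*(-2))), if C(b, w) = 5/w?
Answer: 87160/3 ≈ 29053.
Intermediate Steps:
y(O, A) = -5/2
q(h) = 2*h/(1 + h) (q(h) = (2*h)/(h + 1) = (2*h)/(1 + h) = 2*h/(1 + h))
8716*q(y(-4, -1*0*(-2))) = 8716*(2*(-5/2)/(1 - 5/2)) = 8716*(2*(-5/2)/(-3/2)) = 8716*(2*(-5/2)*(-⅔)) = 8716*(10/3) = 87160/3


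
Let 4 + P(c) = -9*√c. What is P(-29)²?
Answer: -2333 + 72*I*√29 ≈ -2333.0 + 387.73*I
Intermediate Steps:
P(c) = -4 - 9*√c
P(-29)² = (-4 - 9*I*√29)²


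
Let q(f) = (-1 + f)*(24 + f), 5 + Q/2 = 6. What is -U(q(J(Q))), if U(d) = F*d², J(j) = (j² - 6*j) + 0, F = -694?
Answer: 14390784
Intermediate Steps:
Q = 2 (Q = -10 + 2*6 = -10 + 12 = 2)
J(j) = j² - 6*j
U(d) = -694*d²
-U(q(J(Q))) = -(-694)*(-24 + (2*(-6 + 2))² + 23*(2*(-6 + 2)))² = -(-694)*(-24 + (2*(-4))² + 23*(2*(-4)))² = -(-694)*(-24 + (-8)² + 23*(-8))² = -(-694)*(-24 + 64 - 184)² = -(-694)*(-144)² = -(-694)*20736 = -1*(-14390784) = 14390784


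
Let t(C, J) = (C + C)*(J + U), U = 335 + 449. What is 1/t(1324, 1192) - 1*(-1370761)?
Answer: 7172435652929/5232448 ≈ 1.3708e+6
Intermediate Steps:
U = 784
t(C, J) = 2*C*(784 + J) (t(C, J) = (C + C)*(J + 784) = (2*C)*(784 + J) = 2*C*(784 + J))
1/t(1324, 1192) - 1*(-1370761) = 1/(2*1324*(784 + 1192)) - 1*(-1370761) = 1/(2*1324*1976) + 1370761 = 1/5232448 + 1370761 = 7172435652929/5232448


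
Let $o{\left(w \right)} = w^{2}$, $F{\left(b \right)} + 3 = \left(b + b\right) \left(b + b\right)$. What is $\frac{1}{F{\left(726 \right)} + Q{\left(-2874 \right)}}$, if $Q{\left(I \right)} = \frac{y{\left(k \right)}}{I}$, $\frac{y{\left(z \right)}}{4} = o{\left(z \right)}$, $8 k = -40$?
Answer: $\frac{1437}{3029628487} \approx 4.7432 \cdot 10^{-7}$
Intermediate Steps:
$F{\left(b \right)} = -3 + 4 b^{2}$ ($F{\left(b \right)} = -3 + \left(b + b\right) \left(b + b\right) = -3 + 2 b 2 b = -3 + 4 b^{2}$)
$k = -5$ ($k = \frac{1}{8} \left(-40\right) = -5$)
$y{\left(z \right)} = 4 z^{2}$
$Q{\left(I \right)} = \frac{100}{I}$ ($Q{\left(I \right)} = \frac{4 \left(-5\right)^{2}}{I} = \frac{4 \cdot 25}{I} = \frac{100}{I}$)
$\frac{1}{F{\left(726 \right)} + Q{\left(-2874 \right)}} = \frac{1}{\left(-3 + 4 \cdot 726^{2}\right) + \frac{100}{-2874}} = \frac{1}{\left(-3 + 4 \cdot 527076\right) + 100 \left(- \frac{1}{2874}\right)} = \frac{1}{\left(-3 + 2108304\right) - \frac{50}{1437}} = \frac{1}{2108301 - \frac{50}{1437}} = \frac{1}{\frac{3029628487}{1437}} = \frac{1437}{3029628487}$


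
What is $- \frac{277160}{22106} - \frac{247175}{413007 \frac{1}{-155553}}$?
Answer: $\frac{20234166337715}{217379351} \approx 93082.0$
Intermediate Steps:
$- \frac{277160}{22106} - \frac{247175}{413007 \frac{1}{-155553}} = \left(-277160\right) \frac{1}{22106} - \frac{247175}{413007 \left(- \frac{1}{155553}\right)} = - \frac{138580}{11053} - \frac{247175}{- \frac{137669}{51851}} = - \frac{138580}{11053} - - \frac{12816270925}{137669} = - \frac{138580}{11053} + \frac{12816270925}{137669} = \frac{20234166337715}{217379351}$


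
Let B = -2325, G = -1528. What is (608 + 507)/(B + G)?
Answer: -1115/3853 ≈ -0.28938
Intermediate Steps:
(608 + 507)/(B + G) = (608 + 507)/(-2325 - 1528) = 1115/(-3853) = 1115*(-1/3853) = -1115/3853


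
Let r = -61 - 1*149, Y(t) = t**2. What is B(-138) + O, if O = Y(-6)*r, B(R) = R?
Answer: -7698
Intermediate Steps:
r = -210 (r = -61 - 149 = -210)
O = -7560 (O = (-6)**2*(-210) = 36*(-210) = -7560)
B(-138) + O = -138 - 7560 = -7698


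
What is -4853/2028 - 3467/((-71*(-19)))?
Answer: -13577773/2735772 ≈ -4.9631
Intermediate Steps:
-4853/2028 - 3467/((-71*(-19))) = -4853*1/2028 - 3467/1349 = -4853/2028 - 3467*1/1349 = -4853/2028 - 3467/1349 = -13577773/2735772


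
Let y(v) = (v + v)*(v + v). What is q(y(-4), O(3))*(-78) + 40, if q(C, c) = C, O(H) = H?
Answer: -4952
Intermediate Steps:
y(v) = 4*v**2 (y(v) = (2*v)*(2*v) = 4*v**2)
q(y(-4), O(3))*(-78) + 40 = (4*(-4)**2)*(-78) + 40 = (4*16)*(-78) + 40 = 64*(-78) + 40 = -4992 + 40 = -4952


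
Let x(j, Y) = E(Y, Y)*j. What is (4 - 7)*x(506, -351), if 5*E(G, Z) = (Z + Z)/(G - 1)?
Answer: -24219/40 ≈ -605.47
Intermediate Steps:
E(G, Z) = 2*Z/(5*(-1 + G)) (E(G, Z) = ((Z + Z)/(G - 1))/5 = ((2*Z)/(-1 + G))/5 = (2*Z/(-1 + G))/5 = 2*Z/(5*(-1 + G)))
x(j, Y) = 2*Y*j/(5*(-1 + Y)) (x(j, Y) = (2*Y/(5*(-1 + Y)))*j = 2*Y*j/(5*(-1 + Y)))
(4 - 7)*x(506, -351) = (4 - 7)*((⅖)*(-351)*506/(-1 - 351)) = -6*(-351)*506/(5*(-352)) = -6*(-351)*506*(-1)/(5*352) = -3*8073/40 = -24219/40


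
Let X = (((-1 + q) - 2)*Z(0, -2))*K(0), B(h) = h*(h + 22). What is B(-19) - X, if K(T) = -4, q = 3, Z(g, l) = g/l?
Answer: -57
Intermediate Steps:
B(h) = h*(22 + h)
X = 0 (X = (((-1 + 3) - 2)*(0/(-2)))*(-4) = ((2 - 2)*(0*(-½)))*(-4) = (0*0)*(-4) = 0*(-4) = 0)
B(-19) - X = -19*(22 - 19) - 1*0 = -19*3 + 0 = -57 + 0 = -57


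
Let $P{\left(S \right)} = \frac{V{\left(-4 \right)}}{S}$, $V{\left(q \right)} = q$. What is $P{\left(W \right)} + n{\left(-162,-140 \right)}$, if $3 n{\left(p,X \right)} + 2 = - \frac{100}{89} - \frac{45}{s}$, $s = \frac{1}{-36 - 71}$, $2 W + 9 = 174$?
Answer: $\frac{7851141}{4895} \approx 1603.9$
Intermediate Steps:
$W = \frac{165}{2}$ ($W = - \frac{9}{2} + \frac{1}{2} \cdot 174 = - \frac{9}{2} + 87 = \frac{165}{2} \approx 82.5$)
$s = - \frac{1}{107}$ ($s = \frac{1}{-107} = - \frac{1}{107} \approx -0.0093458$)
$P{\left(S \right)} = - \frac{4}{S}$
$n{\left(p,X \right)} = \frac{428257}{267}$ ($n{\left(p,X \right)} = - \frac{2}{3} + \frac{- \frac{100}{89} - \frac{45}{- \frac{1}{107}}}{3} = - \frac{2}{3} + \frac{\left(-100\right) \frac{1}{89} - -4815}{3} = - \frac{2}{3} + \frac{- \frac{100}{89} + 4815}{3} = - \frac{2}{3} + \frac{1}{3} \cdot \frac{428435}{89} = - \frac{2}{3} + \frac{428435}{267} = \frac{428257}{267}$)
$P{\left(W \right)} + n{\left(-162,-140 \right)} = - \frac{4}{\frac{165}{2}} + \frac{428257}{267} = \left(-4\right) \frac{2}{165} + \frac{428257}{267} = - \frac{8}{165} + \frac{428257}{267} = \frac{7851141}{4895}$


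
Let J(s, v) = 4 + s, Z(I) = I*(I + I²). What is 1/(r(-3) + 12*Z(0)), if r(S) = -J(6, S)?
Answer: -⅒ ≈ -0.10000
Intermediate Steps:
r(S) = -10 (r(S) = -(4 + 6) = -1*10 = -10)
1/(r(-3) + 12*Z(0)) = 1/(-10 + 12*(0²*(1 + 0))) = 1/(-10 + 12*(0*1)) = 1/(-10 + 12*0) = 1/(-10 + 0) = 1/(-10) = -⅒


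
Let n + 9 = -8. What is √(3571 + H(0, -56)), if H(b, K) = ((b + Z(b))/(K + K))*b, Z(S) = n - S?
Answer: √3571 ≈ 59.758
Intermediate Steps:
n = -17 (n = -9 - 8 = -17)
Z(S) = -17 - S
H(b, K) = -17*b/(2*K) (H(b, K) = ((b + (-17 - b))/(K + K))*b = (-17*1/(2*K))*b = (-17/(2*K))*b = -17*b/(2*K))
√(3571 + H(0, -56)) = √(3571 - 17/2*0/(-56)) = √(3571 - 17/2*0*(-1/56)) = √(3571 + 0) = √3571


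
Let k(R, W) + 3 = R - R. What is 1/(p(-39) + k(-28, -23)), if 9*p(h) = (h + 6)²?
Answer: 1/118 ≈ 0.0084746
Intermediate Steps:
k(R, W) = -3 (k(R, W) = -3 + (R - R) = -3 + 0 = -3)
p(h) = (6 + h)²/9 (p(h) = (h + 6)²/9 = (6 + h)²/9)
1/(p(-39) + k(-28, -23)) = 1/((6 - 39)²/9 - 3) = 1/((⅑)*(-33)² - 3) = 1/((⅑)*1089 - 3) = 1/(121 - 3) = 1/118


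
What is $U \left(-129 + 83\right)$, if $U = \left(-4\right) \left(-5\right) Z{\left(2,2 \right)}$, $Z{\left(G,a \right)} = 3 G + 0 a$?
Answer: $-5520$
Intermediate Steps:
$Z{\left(G,a \right)} = 3 G$ ($Z{\left(G,a \right)} = 3 G + 0 = 3 G$)
$U = 120$ ($U = \left(-4\right) \left(-5\right) 3 \cdot 2 = 20 \cdot 6 = 120$)
$U \left(-129 + 83\right) = 120 \left(-129 + 83\right) = 120 \left(-46\right) = -5520$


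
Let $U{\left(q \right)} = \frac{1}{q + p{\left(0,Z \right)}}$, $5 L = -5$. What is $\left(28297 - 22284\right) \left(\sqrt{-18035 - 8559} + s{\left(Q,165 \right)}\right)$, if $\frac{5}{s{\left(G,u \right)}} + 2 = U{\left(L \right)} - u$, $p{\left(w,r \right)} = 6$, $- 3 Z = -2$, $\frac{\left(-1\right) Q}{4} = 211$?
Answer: $- \frac{150325}{834} + 6013 i \sqrt{26594} \approx -180.25 + 9.8058 \cdot 10^{5} i$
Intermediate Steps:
$L = -1$ ($L = \frac{1}{5} \left(-5\right) = -1$)
$Q = -844$ ($Q = \left(-4\right) 211 = -844$)
$Z = \frac{2}{3}$ ($Z = \left(- \frac{1}{3}\right) \left(-2\right) = \frac{2}{3} \approx 0.66667$)
$U{\left(q \right)} = \frac{1}{6 + q}$ ($U{\left(q \right)} = \frac{1}{q + 6} = \frac{1}{6 + q}$)
$s{\left(G,u \right)} = \frac{5}{- \frac{9}{5} - u}$ ($s{\left(G,u \right)} = \frac{5}{-2 - \left(u - \frac{1}{6 - 1}\right)} = \frac{5}{-2 - \left(- \frac{1}{5} + u\right)} = \frac{5}{- \frac{9}{5} - u}$)
$\left(28297 - 22284\right) \left(\sqrt{-18035 - 8559} + s{\left(Q,165 \right)}\right) = \left(28297 - 22284\right) \left(\sqrt{-18035 - 8559} - \frac{25}{9 + 5 \cdot 165}\right) = 6013 \left(\sqrt{-26594} - \frac{25}{9 + 825}\right) = 6013 \left(i \sqrt{26594} - \frac{25}{834}\right) = 6013 \left(- \frac{25}{834} + i \sqrt{26594}\right) = - \frac{150325}{834} + 6013 i \sqrt{26594}$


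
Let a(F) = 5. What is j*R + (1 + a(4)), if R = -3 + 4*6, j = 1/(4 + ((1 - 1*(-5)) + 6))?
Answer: 117/16 ≈ 7.3125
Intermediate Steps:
j = 1/16 (j = 1/(4 + ((1 + 5) + 6)) = 1/(4 + (6 + 6)) = 1/(4 + 12) = 1/16 ≈ 0.062500)
R = 21 (R = -3 + 24 = 21)
j*R + (1 + a(4)) = (1/16)*21 + (1 + 5) = 21/16 + 6 = 117/16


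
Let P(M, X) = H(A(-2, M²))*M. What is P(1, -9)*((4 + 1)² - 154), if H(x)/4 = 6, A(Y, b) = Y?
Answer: -3096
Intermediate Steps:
H(x) = 24 (H(x) = 4*6 = 24)
P(M, X) = 24*M
P(1, -9)*((4 + 1)² - 154) = (24*1)*((4 + 1)² - 154) = 24*(5² - 154) = 24*(25 - 154) = 24*(-129) = -3096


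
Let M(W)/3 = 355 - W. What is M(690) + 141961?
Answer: 140956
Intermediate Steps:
M(W) = 1065 - 3*W (M(W) = 3*(355 - W) = 1065 - 3*W)
M(690) + 141961 = (1065 - 3*690) + 141961 = (1065 - 2070) + 141961 = -1005 + 141961 = 140956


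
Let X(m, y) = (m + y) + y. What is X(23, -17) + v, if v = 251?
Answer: 240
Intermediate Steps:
X(m, y) = m + 2*y
X(23, -17) + v = (23 + 2*(-17)) + 251 = (23 - 34) + 251 = -11 + 251 = 240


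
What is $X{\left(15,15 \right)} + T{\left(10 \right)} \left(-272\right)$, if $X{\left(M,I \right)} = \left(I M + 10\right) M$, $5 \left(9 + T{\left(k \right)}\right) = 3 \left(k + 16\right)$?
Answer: $\frac{8649}{5} \approx 1729.8$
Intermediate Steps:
$T{\left(k \right)} = \frac{3}{5} + \frac{3 k}{5}$ ($T{\left(k \right)} = -9 + \frac{3 \left(k + 16\right)}{5} = -9 + \frac{3 \left(16 + k\right)}{5} = -9 + \frac{48 + 3 k}{5} = -9 + \left(\frac{48}{5} + \frac{3 k}{5}\right) = \frac{3}{5} + \frac{3 k}{5}$)
$X{\left(M,I \right)} = M \left(10 + I M\right)$ ($X{\left(M,I \right)} = \left(10 + I M\right) M = M \left(10 + I M\right)$)
$X{\left(15,15 \right)} + T{\left(10 \right)} \left(-272\right) = 15 \left(10 + 15 \cdot 15\right) + \left(\frac{3}{5} + \frac{3}{5} \cdot 10\right) \left(-272\right) = 15 \left(10 + 225\right) + \left(\frac{3}{5} + 6\right) \left(-272\right) = 15 \cdot 235 + \frac{33}{5} \left(-272\right) = 3525 - \frac{8976}{5} = \frac{8649}{5}$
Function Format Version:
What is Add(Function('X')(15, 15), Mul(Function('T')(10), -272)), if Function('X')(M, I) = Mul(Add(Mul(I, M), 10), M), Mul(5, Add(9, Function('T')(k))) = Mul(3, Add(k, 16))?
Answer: Rational(8649, 5) ≈ 1729.8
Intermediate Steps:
Function('T')(k) = Add(Rational(3, 5), Mul(Rational(3, 5), k)) (Function('T')(k) = Add(-9, Mul(Rational(1, 5), Mul(3, Add(k, 16)))) = Add(-9, Mul(Rational(1, 5), Mul(3, Add(16, k)))) = Add(-9, Mul(Rational(1, 5), Add(48, Mul(3, k)))) = Add(-9, Add(Rational(48, 5), Mul(Rational(3, 5), k))) = Add(Rational(3, 5), Mul(Rational(3, 5), k)))
Function('X')(M, I) = Mul(M, Add(10, Mul(I, M))) (Function('X')(M, I) = Mul(Add(10, Mul(I, M)), M) = Mul(M, Add(10, Mul(I, M))))
Add(Function('X')(15, 15), Mul(Function('T')(10), -272)) = Add(Mul(15, Add(10, Mul(15, 15))), Mul(Add(Rational(3, 5), Mul(Rational(3, 5), 10)), -272)) = Add(Mul(15, Add(10, 225)), Mul(Add(Rational(3, 5), 6), -272)) = Add(Mul(15, 235), Mul(Rational(33, 5), -272)) = Add(3525, Rational(-8976, 5)) = Rational(8649, 5)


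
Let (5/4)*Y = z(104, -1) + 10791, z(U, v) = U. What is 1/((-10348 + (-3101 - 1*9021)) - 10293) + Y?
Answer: 285562307/32763 ≈ 8716.0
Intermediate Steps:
Y = 8716 (Y = 4*(104 + 10791)/5 = (⅘)*10895 = 8716)
1/((-10348 + (-3101 - 1*9021)) - 10293) + Y = 1/((-10348 + (-3101 - 1*9021)) - 10293) + 8716 = 1/((-10348 + (-3101 - 9021)) - 10293) + 8716 = 1/((-10348 - 12122) - 10293) + 8716 = 1/(-22470 - 10293) + 8716 = 1/(-32763) + 8716 = -1/32763 + 8716 = 285562307/32763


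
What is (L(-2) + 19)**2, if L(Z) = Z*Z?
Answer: 529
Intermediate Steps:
L(Z) = Z**2
(L(-2) + 19)**2 = ((-2)**2 + 19)**2 = (4 + 19)**2 = 23**2 = 529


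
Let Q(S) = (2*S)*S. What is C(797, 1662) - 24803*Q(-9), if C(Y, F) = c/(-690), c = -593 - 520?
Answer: -924159409/230 ≈ -4.0181e+6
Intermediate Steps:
c = -1113
C(Y, F) = 371/230 (C(Y, F) = -1113/(-690) = -1113*(-1/690) = 371/230)
Q(S) = 2*S**2
C(797, 1662) - 24803*Q(-9) = 371/230 - 24803*2*(-9)**2 = 371/230 - 24803*2*81 = 371/230 - 24803*162 = 371/230 - 1*4018086 = 371/230 - 4018086 = -924159409/230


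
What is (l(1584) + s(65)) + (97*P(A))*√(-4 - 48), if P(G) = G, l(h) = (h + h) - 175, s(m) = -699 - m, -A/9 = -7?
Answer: 2229 + 12222*I*√13 ≈ 2229.0 + 44067.0*I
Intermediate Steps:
A = 63 (A = -9*(-7) = 63)
l(h) = -175 + 2*h (l(h) = 2*h - 175 = -175 + 2*h)
(l(1584) + s(65)) + (97*P(A))*√(-4 - 48) = ((-175 + 2*1584) + (-699 - 1*65)) + (97*63)*√(-4 - 48) = ((-175 + 3168) + (-699 - 65)) + 6111*√(-52) = (2993 - 764) + 6111*(2*I*√13) = 2229 + 12222*I*√13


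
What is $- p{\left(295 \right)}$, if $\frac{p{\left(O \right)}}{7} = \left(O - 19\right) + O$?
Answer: $-3997$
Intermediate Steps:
$p{\left(O \right)} = -133 + 14 O$ ($p{\left(O \right)} = 7 \left(\left(O - 19\right) + O\right) = 7 \left(\left(-19 + O\right) + O\right) = 7 \left(-19 + 2 O\right) = -133 + 14 O$)
$- p{\left(295 \right)} = - (-133 + 14 \cdot 295) = - (-133 + 4130) = \left(-1\right) 3997 = -3997$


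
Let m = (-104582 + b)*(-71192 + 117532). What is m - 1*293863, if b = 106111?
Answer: 70559997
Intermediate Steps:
m = 70853860 (m = (-104582 + 106111)*(-71192 + 117532) = 1529*46340 = 70853860)
m - 1*293863 = 70853860 - 1*293863 = 70853860 - 293863 = 70559997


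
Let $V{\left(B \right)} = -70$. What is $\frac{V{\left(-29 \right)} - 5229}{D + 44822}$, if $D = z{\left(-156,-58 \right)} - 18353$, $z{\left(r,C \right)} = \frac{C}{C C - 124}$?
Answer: $- \frac{8584380}{42879751} \approx -0.2002$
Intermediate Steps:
$z{\left(r,C \right)} = \frac{C}{-124 + C^{2}}$ ($z{\left(r,C \right)} = \frac{C}{C^{2} - 124} = \frac{C}{-124 + C^{2}}$)
$D = - \frac{29731889}{1620}$ ($D = - \frac{58}{-124 + \left(-58\right)^{2}} - 18353 = - \frac{58}{-124 + 3364} - 18353 = - \frac{58}{3240} - 18353 = \left(-58\right) \frac{1}{3240} - 18353 = - \frac{29}{1620} - 18353 = - \frac{29731889}{1620} \approx -18353.0$)
$\frac{V{\left(-29 \right)} - 5229}{D + 44822} = \frac{-70 - 5229}{- \frac{29731889}{1620} + 44822} = - \frac{5299}{\frac{42879751}{1620}} = \left(-5299\right) \frac{1620}{42879751} = - \frac{8584380}{42879751}$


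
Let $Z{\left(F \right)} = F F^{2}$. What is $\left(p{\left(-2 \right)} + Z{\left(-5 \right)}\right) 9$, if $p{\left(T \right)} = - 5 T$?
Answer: $-1035$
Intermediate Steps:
$Z{\left(F \right)} = F^{3}$
$\left(p{\left(-2 \right)} + Z{\left(-5 \right)}\right) 9 = \left(\left(-5\right) \left(-2\right) + \left(-5\right)^{3}\right) 9 = \left(10 - 125\right) 9 = \left(-115\right) 9 = -1035$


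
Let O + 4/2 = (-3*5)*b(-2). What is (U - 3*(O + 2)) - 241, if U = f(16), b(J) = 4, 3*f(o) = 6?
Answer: -59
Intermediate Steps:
f(o) = 2 (f(o) = (⅓)*6 = 2)
U = 2
O = -62 (O = -2 - 3*5*4 = -2 - 15*4 = -2 - 60 = -62)
(U - 3*(O + 2)) - 241 = (2 - 3*(-62 + 2)) - 241 = (2 - 3*(-60)) - 241 = (2 + 180) - 241 = 182 - 241 = -59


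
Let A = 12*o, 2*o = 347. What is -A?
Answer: -2082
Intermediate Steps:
o = 347/2 (o = (½)*347 = 347/2 ≈ 173.50)
A = 2082 (A = 12*(347/2) = 2082)
-A = -1*2082 = -2082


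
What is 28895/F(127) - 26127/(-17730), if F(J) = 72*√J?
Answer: 2903/1970 + 28895*√127/9144 ≈ 37.085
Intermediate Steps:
28895/F(127) - 26127/(-17730) = 28895/((72*√127)) - 26127/(-17730) = 28895*(√127/9144) - 26127*(-1/17730) = 28895*√127/9144 + 2903/1970 = 2903/1970 + 28895*√127/9144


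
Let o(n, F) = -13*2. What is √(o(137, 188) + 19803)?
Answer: √19777 ≈ 140.63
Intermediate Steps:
o(n, F) = -26
√(o(137, 188) + 19803) = √(-26 + 19803) = √19777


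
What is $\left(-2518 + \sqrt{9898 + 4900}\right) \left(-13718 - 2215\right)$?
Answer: $40119294 - 111531 \sqrt{302} \approx 3.8181 \cdot 10^{7}$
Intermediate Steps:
$\left(-2518 + \sqrt{9898 + 4900}\right) \left(-13718 - 2215\right) = \left(-2518 + \sqrt{14798}\right) \left(-15933\right) = \left(-2518 + 7 \sqrt{302}\right) \left(-15933\right) = 40119294 - 111531 \sqrt{302}$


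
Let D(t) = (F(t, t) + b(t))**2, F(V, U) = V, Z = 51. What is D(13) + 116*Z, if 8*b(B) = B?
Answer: 392313/64 ≈ 6129.9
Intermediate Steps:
b(B) = B/8
D(t) = 81*t**2/64 (D(t) = (t + t/8)**2 = (9*t/8)**2 = 81*t**2/64)
D(13) + 116*Z = (81/64)*13**2 + 116*51 = (81/64)*169 + 5916 = 13689/64 + 5916 = 392313/64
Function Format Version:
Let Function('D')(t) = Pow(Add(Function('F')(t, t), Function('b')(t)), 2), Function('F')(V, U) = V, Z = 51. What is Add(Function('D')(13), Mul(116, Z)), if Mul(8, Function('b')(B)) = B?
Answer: Rational(392313, 64) ≈ 6129.9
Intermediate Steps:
Function('b')(B) = Mul(Rational(1, 8), B)
Function('D')(t) = Mul(Rational(81, 64), Pow(t, 2)) (Function('D')(t) = Pow(Add(t, Mul(Rational(1, 8), t)), 2) = Pow(Mul(Rational(9, 8), t), 2) = Mul(Rational(81, 64), Pow(t, 2)))
Add(Function('D')(13), Mul(116, Z)) = Add(Mul(Rational(81, 64), Pow(13, 2)), Mul(116, 51)) = Add(Mul(Rational(81, 64), 169), 5916) = Add(Rational(13689, 64), 5916) = Rational(392313, 64)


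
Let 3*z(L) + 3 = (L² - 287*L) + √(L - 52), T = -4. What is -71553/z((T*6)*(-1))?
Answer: 1355571585/39879253 + 429318*I*√7/39879253 ≈ 33.992 + 0.028483*I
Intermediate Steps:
z(L) = -1 - 287*L/3 + L²/3 + √(-52 + L)/3 (z(L) = -1 + ((L² - 287*L) + √(L - 52))/3 = -1 + ((L² - 287*L) + √(-52 + L))/3 = -1 + (L² + √(-52 + L) - 287*L)/3 = -1 + (-287*L/3 + L²/3 + √(-52 + L)/3) = -1 - 287*L/3 + L²/3 + √(-52 + L)/3)
-71553/z((T*6)*(-1)) = -71553/(-1 - 287*(-4*6)*(-1)/3 + (-4*6*(-1))²/3 + √(-52 - 4*6*(-1))/3) = -71553/(-1 - (-2296)*(-1) + (-24*(-1))²/3 + √(-52 - 24*(-1))/3) = -71553/(-1 - 287/3*24 + (⅓)*24² + √(-52 + 24)/3) = -71553/(-1 - 2296 + (⅓)*576 + √(-28)/3) = -71553/(-1 - 2296 + 192 + (2*I*√7)/3) = -71553/(-1 - 2296 + 192 + 2*I*√7/3) = -71553/(-2105 + 2*I*√7/3)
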